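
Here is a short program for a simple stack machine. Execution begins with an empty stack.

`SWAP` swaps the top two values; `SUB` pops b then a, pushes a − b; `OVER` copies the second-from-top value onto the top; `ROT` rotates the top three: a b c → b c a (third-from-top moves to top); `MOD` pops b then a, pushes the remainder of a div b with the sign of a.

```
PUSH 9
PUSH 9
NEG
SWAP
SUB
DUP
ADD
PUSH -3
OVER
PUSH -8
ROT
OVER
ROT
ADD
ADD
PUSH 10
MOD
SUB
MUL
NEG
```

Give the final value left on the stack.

-972

PUSH 9  → 9
PUSH 9  → 9 9
NEG     → 9 -9
SWAP    → -9 9
SUB     → -18
DUP     → -18 -18
ADD     → -36
PUSH -3 → -36 -3
OVER    → -36 -3 -36
PUSH -8 → -36 -3 -36 -8
ROT     → -36 -36 -8 -3
OVER    → -36 -36 -8 -3 -8
ROT     → -36 -36 -3 -8 -8
ADD     → -36 -36 -3 -16
ADD     → -36 -36 -19
PUSH 10 → -36 -36 -19 10
MOD     → -36 -36 -9
SUB     → -36 -27
MUL     → 972
NEG     → -972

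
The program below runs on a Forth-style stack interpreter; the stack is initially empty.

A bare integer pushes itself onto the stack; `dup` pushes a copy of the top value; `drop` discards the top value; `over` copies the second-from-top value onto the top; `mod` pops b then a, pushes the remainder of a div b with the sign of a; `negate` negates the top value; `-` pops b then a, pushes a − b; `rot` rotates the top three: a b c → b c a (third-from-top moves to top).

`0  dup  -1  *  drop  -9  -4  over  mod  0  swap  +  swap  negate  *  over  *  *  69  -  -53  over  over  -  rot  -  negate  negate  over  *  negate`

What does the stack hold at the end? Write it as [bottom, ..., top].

0      -> 0
dup    -> 0 0
-1     -> 0 0 -1
*      -> 0 0
drop   -> 0
-9     -> 0 -9
-4     -> 0 -9 -4
over   -> 0 -9 -4 -9
mod    -> 0 -9 -4
0      -> 0 -9 -4 0
swap   -> 0 -9 0 -4
+      -> 0 -9 -4
swap   -> 0 -4 -9
negate -> 0 -4 9
*      -> 0 -36
over   -> 0 -36 0
*      -> 0 0
*      -> 0
69     -> 0 69
-      -> -69
-53    -> -69 -53
over   -> -69 -53 -69
over   -> -69 -53 -69 -53
-      -> -69 -53 -16
rot    -> -53 -16 -69
-      -> -53 53
negate -> -53 -53
negate -> -53 53
over   -> -53 53 -53
*      -> -53 -2809
negate -> -53 2809

[-53, 2809]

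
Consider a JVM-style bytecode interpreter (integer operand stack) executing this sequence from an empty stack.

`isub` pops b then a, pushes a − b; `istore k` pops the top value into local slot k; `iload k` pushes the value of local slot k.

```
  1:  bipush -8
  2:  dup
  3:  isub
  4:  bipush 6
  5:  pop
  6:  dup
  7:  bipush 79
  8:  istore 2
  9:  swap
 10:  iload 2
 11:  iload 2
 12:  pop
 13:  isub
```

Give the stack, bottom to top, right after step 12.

[0, 0, 79]

bipush -8  [-8]
dup        [-8, -8]
isub       [0]
bipush 6   [0, 6]
pop        [0]
dup        [0, 0]
bipush 79  [0, 0, 79]
istore 2   [0, 0]
swap       [0, 0]
iload 2    [0, 0, 79]
iload 2    [0, 0, 79, 79]
pop        [0, 0, 79]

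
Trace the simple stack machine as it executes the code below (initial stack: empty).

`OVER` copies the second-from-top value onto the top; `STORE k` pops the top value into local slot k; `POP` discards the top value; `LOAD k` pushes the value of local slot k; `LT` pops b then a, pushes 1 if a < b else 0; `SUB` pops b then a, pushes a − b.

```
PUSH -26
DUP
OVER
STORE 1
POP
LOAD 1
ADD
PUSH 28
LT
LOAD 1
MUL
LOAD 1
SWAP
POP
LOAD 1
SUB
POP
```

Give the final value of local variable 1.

PUSH -26 -> [-26]
DUP      -> [-26, -26]
OVER     -> [-26, -26, -26]
STORE 1  -> [-26, -26]
POP      -> [-26]
LOAD 1   -> [-26, -26]
ADD      -> [-52]
PUSH 28  -> [-52, 28]
LT       -> [1]
LOAD 1   -> [1, -26]
MUL      -> [-26]
LOAD 1   -> [-26, -26]
SWAP     -> [-26, -26]
POP      -> [-26]
LOAD 1   -> [-26, -26]
SUB      -> [0]
POP      -> []

-26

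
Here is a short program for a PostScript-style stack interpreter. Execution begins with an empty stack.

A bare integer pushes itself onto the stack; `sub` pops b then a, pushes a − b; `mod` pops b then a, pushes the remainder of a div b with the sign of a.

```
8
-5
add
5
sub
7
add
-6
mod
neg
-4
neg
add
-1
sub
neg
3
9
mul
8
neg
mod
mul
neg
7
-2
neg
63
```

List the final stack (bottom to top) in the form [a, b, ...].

8    [8]
-5   [8, -5]
add  [3]
5    [3, 5]
sub  [-2]
7    [-2, 7]
add  [5]
-6   [5, -6]
mod  [5]
neg  [-5]
-4   [-5, -4]
neg  [-5, 4]
add  [-1]
-1   [-1, -1]
sub  [0]
neg  [0]
3    [0, 3]
9    [0, 3, 9]
mul  [0, 27]
8    [0, 27, 8]
neg  [0, 27, -8]
mod  [0, 3]
mul  [0]
neg  [0]
7    [0, 7]
-2   [0, 7, -2]
neg  [0, 7, 2]
63   [0, 7, 2, 63]

[0, 7, 2, 63]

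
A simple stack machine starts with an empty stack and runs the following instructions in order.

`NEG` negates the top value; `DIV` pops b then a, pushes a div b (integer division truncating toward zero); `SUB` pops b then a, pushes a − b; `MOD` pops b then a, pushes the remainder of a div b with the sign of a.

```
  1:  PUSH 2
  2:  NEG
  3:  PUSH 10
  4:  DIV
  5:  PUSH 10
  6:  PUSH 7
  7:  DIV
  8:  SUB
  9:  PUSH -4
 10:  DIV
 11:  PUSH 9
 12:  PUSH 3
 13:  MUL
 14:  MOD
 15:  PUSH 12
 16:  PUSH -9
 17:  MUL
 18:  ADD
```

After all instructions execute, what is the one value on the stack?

-108

PUSH 2  → 2
NEG     → -2
PUSH 10 → -2 10
DIV     → 0
PUSH 10 → 0 10
PUSH 7  → 0 10 7
DIV     → 0 1
SUB     → -1
PUSH -4 → -1 -4
DIV     → 0
PUSH 9  → 0 9
PUSH 3  → 0 9 3
MUL     → 0 27
MOD     → 0
PUSH 12 → 0 12
PUSH -9 → 0 12 -9
MUL     → 0 -108
ADD     → -108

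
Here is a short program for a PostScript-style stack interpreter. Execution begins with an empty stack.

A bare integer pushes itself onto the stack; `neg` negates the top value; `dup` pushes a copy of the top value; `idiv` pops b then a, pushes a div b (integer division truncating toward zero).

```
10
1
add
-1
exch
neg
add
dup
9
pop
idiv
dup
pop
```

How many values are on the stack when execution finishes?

1

10   → [10]
1    → [10, 1]
add  → [11]
-1   → [11, -1]
exch → [-1, 11]
neg  → [-1, -11]
add  → [-12]
dup  → [-12, -12]
9    → [-12, -12, 9]
pop  → [-12, -12]
idiv → [1]
dup  → [1, 1]
pop  → [1]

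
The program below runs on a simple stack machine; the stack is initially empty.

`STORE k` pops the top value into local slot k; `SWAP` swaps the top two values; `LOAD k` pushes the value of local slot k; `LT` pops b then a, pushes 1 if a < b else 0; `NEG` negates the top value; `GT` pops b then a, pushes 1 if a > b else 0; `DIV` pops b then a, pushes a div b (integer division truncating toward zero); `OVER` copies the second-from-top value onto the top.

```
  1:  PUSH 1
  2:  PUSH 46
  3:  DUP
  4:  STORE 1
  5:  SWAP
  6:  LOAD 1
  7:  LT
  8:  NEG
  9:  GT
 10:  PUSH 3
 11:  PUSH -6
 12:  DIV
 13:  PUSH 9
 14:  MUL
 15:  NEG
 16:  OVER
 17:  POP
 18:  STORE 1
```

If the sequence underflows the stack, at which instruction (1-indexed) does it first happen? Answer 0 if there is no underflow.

PUSH 1   [1]
PUSH 46  [1, 46]
DUP      [1, 46, 46]
STORE 1  [1, 46]
SWAP     [46, 1]
LOAD 1   [46, 1, 46]
LT       [46, 1]
NEG      [46, -1]
GT       [1]
PUSH 3   [1, 3]
PUSH -6  [1, 3, -6]
DIV      [1, 0]
PUSH 9   [1, 0, 9]
MUL      [1, 0]
NEG      [1, 0]
OVER     [1, 0, 1]
POP      [1, 0]
STORE 1  [1]

0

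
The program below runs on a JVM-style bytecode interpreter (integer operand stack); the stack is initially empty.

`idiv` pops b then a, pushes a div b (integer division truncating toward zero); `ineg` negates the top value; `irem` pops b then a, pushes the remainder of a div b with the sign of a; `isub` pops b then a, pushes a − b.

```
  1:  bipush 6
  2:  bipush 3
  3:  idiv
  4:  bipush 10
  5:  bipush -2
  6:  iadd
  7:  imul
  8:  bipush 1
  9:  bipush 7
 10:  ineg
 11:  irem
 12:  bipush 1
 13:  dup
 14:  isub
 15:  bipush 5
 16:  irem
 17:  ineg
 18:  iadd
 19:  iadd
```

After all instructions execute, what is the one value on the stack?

bipush 6  : [6]
bipush 3  : [6, 3]
idiv      : [2]
bipush 10 : [2, 10]
bipush -2 : [2, 10, -2]
iadd      : [2, 8]
imul      : [16]
bipush 1  : [16, 1]
bipush 7  : [16, 1, 7]
ineg      : [16, 1, -7]
irem      : [16, 1]
bipush 1  : [16, 1, 1]
dup       : [16, 1, 1, 1]
isub      : [16, 1, 0]
bipush 5  : [16, 1, 0, 5]
irem      : [16, 1, 0]
ineg      : [16, 1, 0]
iadd      : [16, 1]
iadd      : [17]

17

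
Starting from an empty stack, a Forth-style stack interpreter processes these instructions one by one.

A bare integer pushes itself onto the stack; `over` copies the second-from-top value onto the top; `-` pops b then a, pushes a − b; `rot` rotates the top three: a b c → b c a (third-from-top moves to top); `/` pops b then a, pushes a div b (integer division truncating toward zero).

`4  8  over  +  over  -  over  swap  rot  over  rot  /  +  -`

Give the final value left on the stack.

-1

4    -> 4
8    -> 4 8
over -> 4 8 4
+    -> 4 12
over -> 4 12 4
-    -> 4 8
over -> 4 8 4
swap -> 4 4 8
rot  -> 4 8 4
over -> 4 8 4 8
rot  -> 4 4 8 8
/    -> 4 4 1
+    -> 4 5
-    -> -1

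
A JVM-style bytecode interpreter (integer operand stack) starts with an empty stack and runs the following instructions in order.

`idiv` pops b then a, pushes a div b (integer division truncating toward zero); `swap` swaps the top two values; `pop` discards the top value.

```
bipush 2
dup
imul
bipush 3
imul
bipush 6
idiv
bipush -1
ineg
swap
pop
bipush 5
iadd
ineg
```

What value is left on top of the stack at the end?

-6

bipush 2  : 2
dup       : 2 2
imul      : 4
bipush 3  : 4 3
imul      : 12
bipush 6  : 12 6
idiv      : 2
bipush -1 : 2 -1
ineg      : 2 1
swap      : 1 2
pop       : 1
bipush 5  : 1 5
iadd      : 6
ineg      : -6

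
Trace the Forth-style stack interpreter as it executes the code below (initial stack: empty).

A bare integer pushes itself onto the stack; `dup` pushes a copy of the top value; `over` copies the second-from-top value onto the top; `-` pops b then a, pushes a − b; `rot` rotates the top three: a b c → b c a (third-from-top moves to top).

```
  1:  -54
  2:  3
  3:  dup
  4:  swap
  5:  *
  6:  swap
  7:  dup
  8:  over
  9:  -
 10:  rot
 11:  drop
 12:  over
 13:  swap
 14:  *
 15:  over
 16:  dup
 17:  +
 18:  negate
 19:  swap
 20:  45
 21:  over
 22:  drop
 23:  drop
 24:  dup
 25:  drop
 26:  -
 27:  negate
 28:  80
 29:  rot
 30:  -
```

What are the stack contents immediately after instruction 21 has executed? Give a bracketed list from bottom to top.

[-54, 108, 0, 45, 0]

-54     -54
3       -54 3
dup     -54 3 3
swap    -54 3 3
*       -54 9
swap    9 -54
dup     9 -54 -54
over    9 -54 -54 -54
-       9 -54 0
rot     -54 0 9
drop    -54 0
over    -54 0 -54
swap    -54 -54 0
*       -54 0
over    -54 0 -54
dup     -54 0 -54 -54
+       -54 0 -108
negate  -54 0 108
swap    -54 108 0
45      -54 108 0 45
over    -54 108 0 45 0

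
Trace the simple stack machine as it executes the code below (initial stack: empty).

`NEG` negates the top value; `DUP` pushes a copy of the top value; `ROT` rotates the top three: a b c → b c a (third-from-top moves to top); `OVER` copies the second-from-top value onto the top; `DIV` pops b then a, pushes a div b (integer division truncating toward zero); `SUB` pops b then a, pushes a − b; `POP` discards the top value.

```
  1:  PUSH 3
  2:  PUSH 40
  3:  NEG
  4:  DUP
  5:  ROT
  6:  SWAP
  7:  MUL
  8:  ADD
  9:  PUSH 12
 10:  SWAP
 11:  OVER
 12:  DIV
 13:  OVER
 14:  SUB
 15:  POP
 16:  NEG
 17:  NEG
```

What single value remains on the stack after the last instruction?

12

PUSH 3  : [3]
PUSH 40 : [3, 40]
NEG     : [3, -40]
DUP     : [3, -40, -40]
ROT     : [-40, -40, 3]
SWAP    : [-40, 3, -40]
MUL     : [-40, -120]
ADD     : [-160]
PUSH 12 : [-160, 12]
SWAP    : [12, -160]
OVER    : [12, -160, 12]
DIV     : [12, -13]
OVER    : [12, -13, 12]
SUB     : [12, -25]
POP     : [12]
NEG     : [-12]
NEG     : [12]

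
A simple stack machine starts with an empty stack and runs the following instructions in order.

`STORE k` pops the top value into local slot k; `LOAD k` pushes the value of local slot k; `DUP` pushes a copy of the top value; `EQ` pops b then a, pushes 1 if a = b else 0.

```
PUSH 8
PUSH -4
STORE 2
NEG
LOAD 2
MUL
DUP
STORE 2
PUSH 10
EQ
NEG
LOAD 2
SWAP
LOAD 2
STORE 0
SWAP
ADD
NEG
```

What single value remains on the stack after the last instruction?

PUSH 8   8
PUSH -4  8 -4
STORE 2  8
NEG      -8
LOAD 2   -8 -4
MUL      32
DUP      32 32
STORE 2  32
PUSH 10  32 10
EQ       0
NEG      0
LOAD 2   0 32
SWAP     32 0
LOAD 2   32 0 32
STORE 0  32 0
SWAP     0 32
ADD      32
NEG      -32

-32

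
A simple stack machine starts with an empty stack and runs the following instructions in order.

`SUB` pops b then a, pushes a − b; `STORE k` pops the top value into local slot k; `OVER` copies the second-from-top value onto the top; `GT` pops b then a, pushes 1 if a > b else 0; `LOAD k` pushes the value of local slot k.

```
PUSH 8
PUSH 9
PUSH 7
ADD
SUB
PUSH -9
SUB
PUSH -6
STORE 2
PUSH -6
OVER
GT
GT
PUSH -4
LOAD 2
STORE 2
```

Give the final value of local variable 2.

PUSH 8  -> 8
PUSH 9  -> 8 9
PUSH 7  -> 8 9 7
ADD     -> 8 16
SUB     -> -8
PUSH -9 -> -8 -9
SUB     -> 1
PUSH -6 -> 1 -6
STORE 2 -> 1
PUSH -6 -> 1 -6
OVER    -> 1 -6 1
GT      -> 1 0
GT      -> 1
PUSH -4 -> 1 -4
LOAD 2  -> 1 -4 -6
STORE 2 -> 1 -4

-6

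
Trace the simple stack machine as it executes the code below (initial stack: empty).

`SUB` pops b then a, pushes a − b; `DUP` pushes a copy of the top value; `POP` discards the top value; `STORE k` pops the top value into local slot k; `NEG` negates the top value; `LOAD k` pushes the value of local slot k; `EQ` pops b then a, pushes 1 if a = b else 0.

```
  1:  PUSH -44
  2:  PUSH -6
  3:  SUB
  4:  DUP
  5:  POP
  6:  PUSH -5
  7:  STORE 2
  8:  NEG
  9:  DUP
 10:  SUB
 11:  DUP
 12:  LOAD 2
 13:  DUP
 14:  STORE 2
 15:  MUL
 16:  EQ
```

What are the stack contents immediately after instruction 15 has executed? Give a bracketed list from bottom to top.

PUSH -44 -> [-44]
PUSH -6  -> [-44, -6]
SUB      -> [-38]
DUP      -> [-38, -38]
POP      -> [-38]
PUSH -5  -> [-38, -5]
STORE 2  -> [-38]
NEG      -> [38]
DUP      -> [38, 38]
SUB      -> [0]
DUP      -> [0, 0]
LOAD 2   -> [0, 0, -5]
DUP      -> [0, 0, -5, -5]
STORE 2  -> [0, 0, -5]
MUL      -> [0, 0]

[0, 0]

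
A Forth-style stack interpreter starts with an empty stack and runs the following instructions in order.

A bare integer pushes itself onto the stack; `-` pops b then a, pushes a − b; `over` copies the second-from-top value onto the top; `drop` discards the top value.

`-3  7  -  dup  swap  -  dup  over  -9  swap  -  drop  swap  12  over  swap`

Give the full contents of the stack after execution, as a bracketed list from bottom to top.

[0, 0, 0, 12]

-3   → -3
7    → -3 7
-    → -10
dup  → -10 -10
swap → -10 -10
-    → 0
dup  → 0 0
over → 0 0 0
-9   → 0 0 0 -9
swap → 0 0 -9 0
-    → 0 0 -9
drop → 0 0
swap → 0 0
12   → 0 0 12
over → 0 0 12 0
swap → 0 0 0 12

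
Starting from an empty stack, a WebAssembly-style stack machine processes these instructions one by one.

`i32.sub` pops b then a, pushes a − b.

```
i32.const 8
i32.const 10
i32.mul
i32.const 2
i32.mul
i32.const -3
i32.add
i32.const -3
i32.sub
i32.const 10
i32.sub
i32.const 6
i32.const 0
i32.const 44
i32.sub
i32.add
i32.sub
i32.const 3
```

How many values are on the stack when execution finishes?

i32.const 8   [8]
i32.const 10  [8, 10]
i32.mul       [80]
i32.const 2   [80, 2]
i32.mul       [160]
i32.const -3  [160, -3]
i32.add       [157]
i32.const -3  [157, -3]
i32.sub       [160]
i32.const 10  [160, 10]
i32.sub       [150]
i32.const 6   [150, 6]
i32.const 0   [150, 6, 0]
i32.const 44  [150, 6, 0, 44]
i32.sub       [150, 6, -44]
i32.add       [150, -38]
i32.sub       [188]
i32.const 3   [188, 3]

2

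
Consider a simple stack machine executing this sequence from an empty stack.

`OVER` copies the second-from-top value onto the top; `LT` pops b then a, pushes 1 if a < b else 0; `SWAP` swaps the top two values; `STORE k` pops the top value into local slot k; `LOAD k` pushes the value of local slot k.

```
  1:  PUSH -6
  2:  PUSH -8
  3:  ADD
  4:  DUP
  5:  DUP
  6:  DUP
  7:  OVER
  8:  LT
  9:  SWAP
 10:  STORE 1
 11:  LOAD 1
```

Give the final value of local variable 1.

-14

PUSH -6 -> [-6]
PUSH -8 -> [-6, -8]
ADD     -> [-14]
DUP     -> [-14, -14]
DUP     -> [-14, -14, -14]
DUP     -> [-14, -14, -14, -14]
OVER    -> [-14, -14, -14, -14, -14]
LT      -> [-14, -14, -14, 0]
SWAP    -> [-14, -14, 0, -14]
STORE 1 -> [-14, -14, 0]
LOAD 1  -> [-14, -14, 0, -14]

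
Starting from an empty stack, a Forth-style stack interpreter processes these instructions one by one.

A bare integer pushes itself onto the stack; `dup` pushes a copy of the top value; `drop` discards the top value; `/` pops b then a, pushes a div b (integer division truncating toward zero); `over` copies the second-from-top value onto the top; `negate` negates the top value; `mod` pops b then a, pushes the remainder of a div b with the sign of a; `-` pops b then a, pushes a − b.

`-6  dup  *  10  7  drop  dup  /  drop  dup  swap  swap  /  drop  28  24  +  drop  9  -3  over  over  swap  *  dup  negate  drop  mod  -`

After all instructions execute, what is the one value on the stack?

12

-6      [-6]
dup     [-6, -6]
*       [36]
10      [36, 10]
7       [36, 10, 7]
drop    [36, 10]
dup     [36, 10, 10]
/       [36, 1]
drop    [36]
dup     [36, 36]
swap    [36, 36]
swap    [36, 36]
/       [1]
drop    []
28      [28]
24      [28, 24]
+       [52]
drop    []
9       [9]
-3      [9, -3]
over    [9, -3, 9]
over    [9, -3, 9, -3]
swap    [9, -3, -3, 9]
*       [9, -3, -27]
dup     [9, -3, -27, -27]
negate  [9, -3, -27, 27]
drop    [9, -3, -27]
mod     [9, -3]
-       [12]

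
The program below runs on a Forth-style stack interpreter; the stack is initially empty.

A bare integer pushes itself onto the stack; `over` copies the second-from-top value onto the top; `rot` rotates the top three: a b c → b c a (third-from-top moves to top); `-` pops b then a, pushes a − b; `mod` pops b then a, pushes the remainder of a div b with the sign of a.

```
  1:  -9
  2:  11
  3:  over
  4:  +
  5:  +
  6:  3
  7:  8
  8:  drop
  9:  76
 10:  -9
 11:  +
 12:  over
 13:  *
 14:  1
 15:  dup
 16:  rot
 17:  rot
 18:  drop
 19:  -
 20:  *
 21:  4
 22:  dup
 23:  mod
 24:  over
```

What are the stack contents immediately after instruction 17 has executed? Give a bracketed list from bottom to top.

[-7, 3, 1, 201, 1]

-9   → [-9]
11   → [-9, 11]
over → [-9, 11, -9]
+    → [-9, 2]
+    → [-7]
3    → [-7, 3]
8    → [-7, 3, 8]
drop → [-7, 3]
76   → [-7, 3, 76]
-9   → [-7, 3, 76, -9]
+    → [-7, 3, 67]
over → [-7, 3, 67, 3]
*    → [-7, 3, 201]
1    → [-7, 3, 201, 1]
dup  → [-7, 3, 201, 1, 1]
rot  → [-7, 3, 1, 1, 201]
rot  → [-7, 3, 1, 201, 1]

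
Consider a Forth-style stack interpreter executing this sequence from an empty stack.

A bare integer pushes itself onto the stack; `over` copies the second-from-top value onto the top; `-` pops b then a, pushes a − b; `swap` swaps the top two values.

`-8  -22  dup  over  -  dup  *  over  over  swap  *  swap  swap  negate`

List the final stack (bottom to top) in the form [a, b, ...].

-8     → -8
-22    → -8 -22
dup    → -8 -22 -22
over   → -8 -22 -22 -22
-      → -8 -22 0
dup    → -8 -22 0 0
*      → -8 -22 0
over   → -8 -22 0 -22
over   → -8 -22 0 -22 0
swap   → -8 -22 0 0 -22
*      → -8 -22 0 0
swap   → -8 -22 0 0
swap   → -8 -22 0 0
negate → -8 -22 0 0

[-8, -22, 0, 0]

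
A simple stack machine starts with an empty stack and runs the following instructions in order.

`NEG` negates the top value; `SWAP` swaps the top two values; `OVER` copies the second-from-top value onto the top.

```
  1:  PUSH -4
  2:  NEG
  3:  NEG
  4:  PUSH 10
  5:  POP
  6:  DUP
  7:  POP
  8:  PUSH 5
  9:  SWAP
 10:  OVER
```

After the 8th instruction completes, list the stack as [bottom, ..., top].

[-4, 5]

PUSH -4  [-4]
NEG      [4]
NEG      [-4]
PUSH 10  [-4, 10]
POP      [-4]
DUP      [-4, -4]
POP      [-4]
PUSH 5   [-4, 5]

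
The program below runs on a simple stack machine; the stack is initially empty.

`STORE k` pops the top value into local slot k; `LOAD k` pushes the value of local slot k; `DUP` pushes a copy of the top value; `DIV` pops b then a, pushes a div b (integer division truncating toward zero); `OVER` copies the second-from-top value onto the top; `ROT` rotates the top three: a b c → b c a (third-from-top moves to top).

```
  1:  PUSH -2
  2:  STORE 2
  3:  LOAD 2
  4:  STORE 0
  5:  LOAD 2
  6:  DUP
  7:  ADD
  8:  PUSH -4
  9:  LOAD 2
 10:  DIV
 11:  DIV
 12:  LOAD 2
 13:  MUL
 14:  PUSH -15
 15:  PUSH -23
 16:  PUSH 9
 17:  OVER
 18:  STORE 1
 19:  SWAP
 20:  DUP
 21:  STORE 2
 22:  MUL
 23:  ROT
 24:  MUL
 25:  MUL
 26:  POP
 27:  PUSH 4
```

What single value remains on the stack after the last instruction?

PUSH -2  -> -2
STORE 2  -> (empty)
LOAD 2   -> -2
STORE 0  -> (empty)
LOAD 2   -> -2
DUP      -> -2 -2
ADD      -> -4
PUSH -4  -> -4 -4
LOAD 2   -> -4 -4 -2
DIV      -> -4 2
DIV      -> -2
LOAD 2   -> -2 -2
MUL      -> 4
PUSH -15 -> 4 -15
PUSH -23 -> 4 -15 -23
PUSH 9   -> 4 -15 -23 9
OVER     -> 4 -15 -23 9 -23
STORE 1  -> 4 -15 -23 9
SWAP     -> 4 -15 9 -23
DUP      -> 4 -15 9 -23 -23
STORE 2  -> 4 -15 9 -23
MUL      -> 4 -15 -207
ROT      -> -15 -207 4
MUL      -> -15 -828
MUL      -> 12420
POP      -> (empty)
PUSH 4   -> 4

4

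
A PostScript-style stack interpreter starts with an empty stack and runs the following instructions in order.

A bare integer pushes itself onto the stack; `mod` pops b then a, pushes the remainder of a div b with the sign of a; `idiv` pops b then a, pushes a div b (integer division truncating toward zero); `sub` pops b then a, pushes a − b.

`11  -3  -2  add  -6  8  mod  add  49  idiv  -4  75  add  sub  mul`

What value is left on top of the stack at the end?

-781

11   : [11]
-3   : [11, -3]
-2   : [11, -3, -2]
add  : [11, -5]
-6   : [11, -5, -6]
8    : [11, -5, -6, 8]
mod  : [11, -5, -6]
add  : [11, -11]
49   : [11, -11, 49]
idiv : [11, 0]
-4   : [11, 0, -4]
75   : [11, 0, -4, 75]
add  : [11, 0, 71]
sub  : [11, -71]
mul  : [-781]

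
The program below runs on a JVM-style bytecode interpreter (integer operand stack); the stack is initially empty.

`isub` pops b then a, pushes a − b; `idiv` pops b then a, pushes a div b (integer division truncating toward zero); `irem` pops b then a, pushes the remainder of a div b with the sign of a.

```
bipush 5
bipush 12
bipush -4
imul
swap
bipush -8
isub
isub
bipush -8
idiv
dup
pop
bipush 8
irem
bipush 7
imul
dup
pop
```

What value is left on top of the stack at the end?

bipush 5  -> 5
bipush 12 -> 5 12
bipush -4 -> 5 12 -4
imul      -> 5 -48
swap      -> -48 5
bipush -8 -> -48 5 -8
isub      -> -48 13
isub      -> -61
bipush -8 -> -61 -8
idiv      -> 7
dup       -> 7 7
pop       -> 7
bipush 8  -> 7 8
irem      -> 7
bipush 7  -> 7 7
imul      -> 49
dup       -> 49 49
pop       -> 49

49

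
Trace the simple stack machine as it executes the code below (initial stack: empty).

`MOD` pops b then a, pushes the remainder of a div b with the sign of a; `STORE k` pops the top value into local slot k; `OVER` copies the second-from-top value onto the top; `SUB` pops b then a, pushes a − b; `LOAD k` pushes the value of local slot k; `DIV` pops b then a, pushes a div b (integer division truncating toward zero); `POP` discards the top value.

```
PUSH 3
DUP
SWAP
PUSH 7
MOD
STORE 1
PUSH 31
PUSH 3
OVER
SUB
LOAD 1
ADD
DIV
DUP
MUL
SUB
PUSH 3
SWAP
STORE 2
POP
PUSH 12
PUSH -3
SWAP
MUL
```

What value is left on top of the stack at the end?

PUSH 3  -> [3]
DUP     -> [3, 3]
SWAP    -> [3, 3]
PUSH 7  -> [3, 3, 7]
MOD     -> [3, 3]
STORE 1 -> [3]
PUSH 31 -> [3, 31]
PUSH 3  -> [3, 31, 3]
OVER    -> [3, 31, 3, 31]
SUB     -> [3, 31, -28]
LOAD 1  -> [3, 31, -28, 3]
ADD     -> [3, 31, -25]
DIV     -> [3, -1]
DUP     -> [3, -1, -1]
MUL     -> [3, 1]
SUB     -> [2]
PUSH 3  -> [2, 3]
SWAP    -> [3, 2]
STORE 2 -> [3]
POP     -> []
PUSH 12 -> [12]
PUSH -3 -> [12, -3]
SWAP    -> [-3, 12]
MUL     -> [-36]

-36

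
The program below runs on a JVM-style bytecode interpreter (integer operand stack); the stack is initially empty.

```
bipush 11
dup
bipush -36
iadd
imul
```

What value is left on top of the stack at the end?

bipush 11   11
dup         11 11
bipush -36  11 11 -36
iadd        11 -25
imul        -275

-275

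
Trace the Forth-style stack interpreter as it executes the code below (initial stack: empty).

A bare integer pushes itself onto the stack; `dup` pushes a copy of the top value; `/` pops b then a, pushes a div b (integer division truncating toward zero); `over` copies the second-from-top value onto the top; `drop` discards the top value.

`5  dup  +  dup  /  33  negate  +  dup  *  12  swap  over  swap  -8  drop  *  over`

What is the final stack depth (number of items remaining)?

3

5      : 5
dup    : 5 5
+      : 10
dup    : 10 10
/      : 1
33     : 1 33
negate : 1 -33
+      : -32
dup    : -32 -32
*      : 1024
12     : 1024 12
swap   : 12 1024
over   : 12 1024 12
swap   : 12 12 1024
-8     : 12 12 1024 -8
drop   : 12 12 1024
*      : 12 12288
over   : 12 12288 12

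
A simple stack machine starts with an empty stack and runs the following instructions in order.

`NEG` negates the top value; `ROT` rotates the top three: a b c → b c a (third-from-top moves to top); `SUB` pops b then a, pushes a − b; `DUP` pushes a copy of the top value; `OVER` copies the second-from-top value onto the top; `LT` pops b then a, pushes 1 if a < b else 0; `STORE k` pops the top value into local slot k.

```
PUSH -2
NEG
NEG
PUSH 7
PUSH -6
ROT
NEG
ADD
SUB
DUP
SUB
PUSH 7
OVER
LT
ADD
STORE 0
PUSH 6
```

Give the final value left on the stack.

6

PUSH -2 → -2
NEG     → 2
NEG     → -2
PUSH 7  → -2 7
PUSH -6 → -2 7 -6
ROT     → 7 -6 -2
NEG     → 7 -6 2
ADD     → 7 -4
SUB     → 11
DUP     → 11 11
SUB     → 0
PUSH 7  → 0 7
OVER    → 0 7 0
LT      → 0 0
ADD     → 0
STORE 0 → (empty)
PUSH 6  → 6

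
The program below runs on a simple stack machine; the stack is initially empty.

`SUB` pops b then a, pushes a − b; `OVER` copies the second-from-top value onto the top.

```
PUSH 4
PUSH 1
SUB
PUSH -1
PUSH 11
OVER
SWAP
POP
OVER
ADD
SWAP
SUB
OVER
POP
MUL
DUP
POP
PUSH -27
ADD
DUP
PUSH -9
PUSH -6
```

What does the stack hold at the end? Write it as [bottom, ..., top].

[-30, -30, -9, -6]

PUSH 4   : [4]
PUSH 1   : [4, 1]
SUB      : [3]
PUSH -1  : [3, -1]
PUSH 11  : [3, -1, 11]
OVER     : [3, -1, 11, -1]
SWAP     : [3, -1, -1, 11]
POP      : [3, -1, -1]
OVER     : [3, -1, -1, -1]
ADD      : [3, -1, -2]
SWAP     : [3, -2, -1]
SUB      : [3, -1]
OVER     : [3, -1, 3]
POP      : [3, -1]
MUL      : [-3]
DUP      : [-3, -3]
POP      : [-3]
PUSH -27 : [-3, -27]
ADD      : [-30]
DUP      : [-30, -30]
PUSH -9  : [-30, -30, -9]
PUSH -6  : [-30, -30, -9, -6]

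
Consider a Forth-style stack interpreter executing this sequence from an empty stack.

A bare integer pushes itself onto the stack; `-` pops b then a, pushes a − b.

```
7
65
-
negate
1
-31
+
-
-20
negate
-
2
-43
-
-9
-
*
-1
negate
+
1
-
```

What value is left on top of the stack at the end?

3672

7       [7]
65      [7, 65]
-       [-58]
negate  [58]
1       [58, 1]
-31     [58, 1, -31]
+       [58, -30]
-       [88]
-20     [88, -20]
negate  [88, 20]
-       [68]
2       [68, 2]
-43     [68, 2, -43]
-       [68, 45]
-9      [68, 45, -9]
-       [68, 54]
*       [3672]
-1      [3672, -1]
negate  [3672, 1]
+       [3673]
1       [3673, 1]
-       [3672]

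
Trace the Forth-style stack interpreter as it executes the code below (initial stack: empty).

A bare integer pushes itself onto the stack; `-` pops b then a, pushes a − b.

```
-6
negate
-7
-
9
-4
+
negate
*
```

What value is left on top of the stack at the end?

-6     -> [-6]
negate -> [6]
-7     -> [6, -7]
-      -> [13]
9      -> [13, 9]
-4     -> [13, 9, -4]
+      -> [13, 5]
negate -> [13, -5]
*      -> [-65]

-65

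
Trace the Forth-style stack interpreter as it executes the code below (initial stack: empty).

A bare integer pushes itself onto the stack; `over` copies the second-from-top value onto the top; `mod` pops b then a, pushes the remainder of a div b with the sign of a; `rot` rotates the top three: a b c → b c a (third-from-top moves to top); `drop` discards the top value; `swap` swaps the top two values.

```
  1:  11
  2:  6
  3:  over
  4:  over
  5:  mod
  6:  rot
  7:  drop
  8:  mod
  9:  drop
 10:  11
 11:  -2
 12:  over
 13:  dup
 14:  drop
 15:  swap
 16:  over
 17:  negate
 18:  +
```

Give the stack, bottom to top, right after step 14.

11    11
6     11 6
over  11 6 11
over  11 6 11 6
mod   11 6 5
rot   6 5 11
drop  6 5
mod   1
drop  (empty)
11    11
-2    11 -2
over  11 -2 11
dup   11 -2 11 11
drop  11 -2 11

[11, -2, 11]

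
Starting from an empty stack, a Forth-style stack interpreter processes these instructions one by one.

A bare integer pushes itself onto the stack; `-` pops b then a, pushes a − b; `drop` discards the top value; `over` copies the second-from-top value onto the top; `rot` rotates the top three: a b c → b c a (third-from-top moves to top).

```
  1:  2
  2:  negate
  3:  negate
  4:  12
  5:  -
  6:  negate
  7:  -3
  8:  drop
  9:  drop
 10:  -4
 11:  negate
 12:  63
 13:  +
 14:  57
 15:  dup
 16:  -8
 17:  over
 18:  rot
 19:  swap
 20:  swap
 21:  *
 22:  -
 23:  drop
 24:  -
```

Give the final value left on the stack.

10

2      : [2]
negate : [-2]
negate : [2]
12     : [2, 12]
-      : [-10]
negate : [10]
-3     : [10, -3]
drop   : [10]
drop   : []
-4     : [-4]
negate : [4]
63     : [4, 63]
+      : [67]
57     : [67, 57]
dup    : [67, 57, 57]
-8     : [67, 57, 57, -8]
over   : [67, 57, 57, -8, 57]
rot    : [67, 57, -8, 57, 57]
swap   : [67, 57, -8, 57, 57]
swap   : [67, 57, -8, 57, 57]
*      : [67, 57, -8, 3249]
-      : [67, 57, -3257]
drop   : [67, 57]
-      : [10]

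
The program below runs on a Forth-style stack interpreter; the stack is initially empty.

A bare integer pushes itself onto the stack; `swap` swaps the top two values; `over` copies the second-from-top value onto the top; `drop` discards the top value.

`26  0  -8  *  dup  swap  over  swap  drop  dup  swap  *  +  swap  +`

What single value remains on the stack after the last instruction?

26   -> 26
0    -> 26 0
-8   -> 26 0 -8
*    -> 26 0
dup  -> 26 0 0
swap -> 26 0 0
over -> 26 0 0 0
swap -> 26 0 0 0
drop -> 26 0 0
dup  -> 26 0 0 0
swap -> 26 0 0 0
*    -> 26 0 0
+    -> 26 0
swap -> 0 26
+    -> 26

26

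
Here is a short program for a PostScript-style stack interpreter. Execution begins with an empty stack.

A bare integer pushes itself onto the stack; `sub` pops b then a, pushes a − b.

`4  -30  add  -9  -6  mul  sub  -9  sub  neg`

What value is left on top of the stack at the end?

71

4    [4]
-30  [4, -30]
add  [-26]
-9   [-26, -9]
-6   [-26, -9, -6]
mul  [-26, 54]
sub  [-80]
-9   [-80, -9]
sub  [-71]
neg  [71]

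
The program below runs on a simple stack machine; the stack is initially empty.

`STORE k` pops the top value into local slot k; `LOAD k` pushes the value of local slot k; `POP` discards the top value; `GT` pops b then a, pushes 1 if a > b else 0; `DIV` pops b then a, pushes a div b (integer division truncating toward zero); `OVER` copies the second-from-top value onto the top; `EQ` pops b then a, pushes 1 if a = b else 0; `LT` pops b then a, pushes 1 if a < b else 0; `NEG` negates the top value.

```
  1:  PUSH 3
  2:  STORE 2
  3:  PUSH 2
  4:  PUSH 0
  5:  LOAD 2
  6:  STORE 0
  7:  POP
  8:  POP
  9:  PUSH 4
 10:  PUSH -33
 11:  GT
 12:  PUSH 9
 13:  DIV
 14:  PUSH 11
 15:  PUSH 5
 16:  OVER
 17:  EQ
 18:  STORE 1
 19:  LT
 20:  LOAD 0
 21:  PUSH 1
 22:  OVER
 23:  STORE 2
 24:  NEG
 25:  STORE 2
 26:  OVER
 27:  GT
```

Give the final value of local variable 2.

-1

PUSH 3   : 3
STORE 2  : (empty)
PUSH 2   : 2
PUSH 0   : 2 0
LOAD 2   : 2 0 3
STORE 0  : 2 0
POP      : 2
POP      : (empty)
PUSH 4   : 4
PUSH -33 : 4 -33
GT       : 1
PUSH 9   : 1 9
DIV      : 0
PUSH 11  : 0 11
PUSH 5   : 0 11 5
OVER     : 0 11 5 11
EQ       : 0 11 0
STORE 1  : 0 11
LT       : 1
LOAD 0   : 1 3
PUSH 1   : 1 3 1
OVER     : 1 3 1 3
STORE 2  : 1 3 1
NEG      : 1 3 -1
STORE 2  : 1 3
OVER     : 1 3 1
GT       : 1 1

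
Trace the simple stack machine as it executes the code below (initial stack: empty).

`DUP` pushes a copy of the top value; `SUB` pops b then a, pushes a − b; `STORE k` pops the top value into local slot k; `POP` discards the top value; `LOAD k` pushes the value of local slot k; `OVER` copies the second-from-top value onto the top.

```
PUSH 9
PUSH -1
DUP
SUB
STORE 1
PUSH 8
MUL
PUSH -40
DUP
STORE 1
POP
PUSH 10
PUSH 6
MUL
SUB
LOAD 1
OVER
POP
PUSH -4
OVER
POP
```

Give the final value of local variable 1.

PUSH 9    9
PUSH -1   9 -1
DUP       9 -1 -1
SUB       9 0
STORE 1   9
PUSH 8    9 8
MUL       72
PUSH -40  72 -40
DUP       72 -40 -40
STORE 1   72 -40
POP       72
PUSH 10   72 10
PUSH 6    72 10 6
MUL       72 60
SUB       12
LOAD 1    12 -40
OVER      12 -40 12
POP       12 -40
PUSH -4   12 -40 -4
OVER      12 -40 -4 -40
POP       12 -40 -4

-40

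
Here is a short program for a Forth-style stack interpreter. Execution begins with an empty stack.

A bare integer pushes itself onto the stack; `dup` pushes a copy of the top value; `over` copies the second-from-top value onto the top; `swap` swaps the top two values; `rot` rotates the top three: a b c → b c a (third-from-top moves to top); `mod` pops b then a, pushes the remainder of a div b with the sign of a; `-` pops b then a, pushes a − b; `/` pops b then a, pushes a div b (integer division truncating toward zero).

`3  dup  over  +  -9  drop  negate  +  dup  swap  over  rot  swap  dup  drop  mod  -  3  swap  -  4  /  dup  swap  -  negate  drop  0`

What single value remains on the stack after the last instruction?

0

3      : [3]
dup    : [3, 3]
over   : [3, 3, 3]
+      : [3, 6]
-9     : [3, 6, -9]
drop   : [3, 6]
negate : [3, -6]
+      : [-3]
dup    : [-3, -3]
swap   : [-3, -3]
over   : [-3, -3, -3]
rot    : [-3, -3, -3]
swap   : [-3, -3, -3]
dup    : [-3, -3, -3, -3]
drop   : [-3, -3, -3]
mod    : [-3, 0]
-      : [-3]
3      : [-3, 3]
swap   : [3, -3]
-      : [6]
4      : [6, 4]
/      : [1]
dup    : [1, 1]
swap   : [1, 1]
-      : [0]
negate : [0]
drop   : []
0      : [0]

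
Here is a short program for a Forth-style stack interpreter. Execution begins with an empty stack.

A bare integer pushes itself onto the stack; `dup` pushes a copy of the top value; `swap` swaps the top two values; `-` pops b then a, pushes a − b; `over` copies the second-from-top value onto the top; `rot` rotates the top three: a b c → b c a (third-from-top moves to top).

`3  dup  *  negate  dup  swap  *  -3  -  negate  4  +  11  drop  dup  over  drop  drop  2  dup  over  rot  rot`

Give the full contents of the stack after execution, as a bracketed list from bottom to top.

[-80, 2, 2, 2]

3      → 3
dup    → 3 3
*      → 9
negate → -9
dup    → -9 -9
swap   → -9 -9
*      → 81
-3     → 81 -3
-      → 84
negate → -84
4      → -84 4
+      → -80
11     → -80 11
drop   → -80
dup    → -80 -80
over   → -80 -80 -80
drop   → -80 -80
drop   → -80
2      → -80 2
dup    → -80 2 2
over   → -80 2 2 2
rot    → -80 2 2 2
rot    → -80 2 2 2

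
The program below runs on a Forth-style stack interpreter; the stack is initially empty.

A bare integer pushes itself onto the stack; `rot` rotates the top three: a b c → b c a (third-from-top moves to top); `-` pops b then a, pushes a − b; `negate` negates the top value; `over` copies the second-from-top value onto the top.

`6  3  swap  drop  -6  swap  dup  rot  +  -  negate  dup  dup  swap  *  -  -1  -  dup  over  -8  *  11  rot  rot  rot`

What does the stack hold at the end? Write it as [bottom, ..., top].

6       6
3       6 3
swap    3 6
drop    3
-6      3 -6
swap    -6 3
dup     -6 3 3
rot     3 3 -6
+       3 -3
-       6
negate  -6
dup     -6 -6
dup     -6 -6 -6
swap    -6 -6 -6
*       -6 36
-       -42
-1      -42 -1
-       -41
dup     -41 -41
over    -41 -41 -41
-8      -41 -41 -41 -8
*       -41 -41 328
11      -41 -41 328 11
rot     -41 328 11 -41
rot     -41 11 -41 328
rot     -41 -41 328 11

[-41, -41, 328, 11]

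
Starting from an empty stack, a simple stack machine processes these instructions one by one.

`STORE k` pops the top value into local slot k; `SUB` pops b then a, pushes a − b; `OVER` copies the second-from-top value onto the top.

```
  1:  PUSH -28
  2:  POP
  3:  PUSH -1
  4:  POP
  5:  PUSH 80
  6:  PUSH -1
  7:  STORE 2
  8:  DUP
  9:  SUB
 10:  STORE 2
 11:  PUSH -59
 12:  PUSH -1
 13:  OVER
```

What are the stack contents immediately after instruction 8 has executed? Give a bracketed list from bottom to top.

PUSH -28 : [-28]
POP      : []
PUSH -1  : [-1]
POP      : []
PUSH 80  : [80]
PUSH -1  : [80, -1]
STORE 2  : [80]
DUP      : [80, 80]

[80, 80]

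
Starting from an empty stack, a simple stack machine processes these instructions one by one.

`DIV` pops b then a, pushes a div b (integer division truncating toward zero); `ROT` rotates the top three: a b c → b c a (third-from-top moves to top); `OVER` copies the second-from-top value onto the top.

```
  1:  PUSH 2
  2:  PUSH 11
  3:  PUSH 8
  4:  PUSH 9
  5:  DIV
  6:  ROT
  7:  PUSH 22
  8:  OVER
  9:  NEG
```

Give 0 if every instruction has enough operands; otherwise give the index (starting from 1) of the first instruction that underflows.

0

PUSH 2  : 2
PUSH 11 : 2 11
PUSH 8  : 2 11 8
PUSH 9  : 2 11 8 9
DIV     : 2 11 0
ROT     : 11 0 2
PUSH 22 : 11 0 2 22
OVER    : 11 0 2 22 2
NEG     : 11 0 2 22 -2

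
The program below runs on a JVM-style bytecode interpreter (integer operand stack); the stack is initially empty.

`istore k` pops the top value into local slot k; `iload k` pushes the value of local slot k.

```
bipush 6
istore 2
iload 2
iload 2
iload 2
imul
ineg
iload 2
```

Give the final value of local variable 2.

6

bipush 6 -> 6
istore 2 -> (empty)
iload 2  -> 6
iload 2  -> 6 6
iload 2  -> 6 6 6
imul     -> 6 36
ineg     -> 6 -36
iload 2  -> 6 -36 6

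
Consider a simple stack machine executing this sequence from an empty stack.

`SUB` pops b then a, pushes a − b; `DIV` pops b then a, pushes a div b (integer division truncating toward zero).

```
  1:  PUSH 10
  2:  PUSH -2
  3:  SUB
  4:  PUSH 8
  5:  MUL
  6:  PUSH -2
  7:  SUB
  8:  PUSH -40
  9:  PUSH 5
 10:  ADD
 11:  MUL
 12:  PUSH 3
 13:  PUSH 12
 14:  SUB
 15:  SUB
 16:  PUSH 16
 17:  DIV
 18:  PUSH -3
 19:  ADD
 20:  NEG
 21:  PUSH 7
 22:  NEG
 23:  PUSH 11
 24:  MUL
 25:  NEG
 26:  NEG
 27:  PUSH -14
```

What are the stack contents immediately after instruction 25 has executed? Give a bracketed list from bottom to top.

[216, 77]

PUSH 10  : [10]
PUSH -2  : [10, -2]
SUB      : [12]
PUSH 8   : [12, 8]
MUL      : [96]
PUSH -2  : [96, -2]
SUB      : [98]
PUSH -40 : [98, -40]
PUSH 5   : [98, -40, 5]
ADD      : [98, -35]
MUL      : [-3430]
PUSH 3   : [-3430, 3]
PUSH 12  : [-3430, 3, 12]
SUB      : [-3430, -9]
SUB      : [-3421]
PUSH 16  : [-3421, 16]
DIV      : [-213]
PUSH -3  : [-213, -3]
ADD      : [-216]
NEG      : [216]
PUSH 7   : [216, 7]
NEG      : [216, -7]
PUSH 11  : [216, -7, 11]
MUL      : [216, -77]
NEG      : [216, 77]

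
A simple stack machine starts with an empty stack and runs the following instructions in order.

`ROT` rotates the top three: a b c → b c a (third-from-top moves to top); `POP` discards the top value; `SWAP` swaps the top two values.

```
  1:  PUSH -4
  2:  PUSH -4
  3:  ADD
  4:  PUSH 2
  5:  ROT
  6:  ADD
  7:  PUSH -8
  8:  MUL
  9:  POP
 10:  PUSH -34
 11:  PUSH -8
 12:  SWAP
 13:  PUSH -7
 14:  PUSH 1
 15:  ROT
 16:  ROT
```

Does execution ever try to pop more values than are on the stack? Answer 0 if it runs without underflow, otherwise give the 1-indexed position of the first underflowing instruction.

PUSH -4  [-4]
PUSH -4  [-4, -4]
ADD      [-8]
PUSH 2   [-8, 2]
ROT  — needs 3 operands, stack has 2 → underflow

5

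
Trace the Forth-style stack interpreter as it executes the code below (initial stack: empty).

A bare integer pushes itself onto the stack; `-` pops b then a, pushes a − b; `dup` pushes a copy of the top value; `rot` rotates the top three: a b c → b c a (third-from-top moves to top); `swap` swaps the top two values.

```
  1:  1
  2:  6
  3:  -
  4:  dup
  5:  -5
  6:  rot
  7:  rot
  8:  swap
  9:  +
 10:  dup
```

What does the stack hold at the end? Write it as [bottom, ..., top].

1    : 1
6    : 1 6
-    : -5
dup  : -5 -5
-5   : -5 -5 -5
rot  : -5 -5 -5
rot  : -5 -5 -5
swap : -5 -5 -5
+    : -5 -10
dup  : -5 -10 -10

[-5, -10, -10]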